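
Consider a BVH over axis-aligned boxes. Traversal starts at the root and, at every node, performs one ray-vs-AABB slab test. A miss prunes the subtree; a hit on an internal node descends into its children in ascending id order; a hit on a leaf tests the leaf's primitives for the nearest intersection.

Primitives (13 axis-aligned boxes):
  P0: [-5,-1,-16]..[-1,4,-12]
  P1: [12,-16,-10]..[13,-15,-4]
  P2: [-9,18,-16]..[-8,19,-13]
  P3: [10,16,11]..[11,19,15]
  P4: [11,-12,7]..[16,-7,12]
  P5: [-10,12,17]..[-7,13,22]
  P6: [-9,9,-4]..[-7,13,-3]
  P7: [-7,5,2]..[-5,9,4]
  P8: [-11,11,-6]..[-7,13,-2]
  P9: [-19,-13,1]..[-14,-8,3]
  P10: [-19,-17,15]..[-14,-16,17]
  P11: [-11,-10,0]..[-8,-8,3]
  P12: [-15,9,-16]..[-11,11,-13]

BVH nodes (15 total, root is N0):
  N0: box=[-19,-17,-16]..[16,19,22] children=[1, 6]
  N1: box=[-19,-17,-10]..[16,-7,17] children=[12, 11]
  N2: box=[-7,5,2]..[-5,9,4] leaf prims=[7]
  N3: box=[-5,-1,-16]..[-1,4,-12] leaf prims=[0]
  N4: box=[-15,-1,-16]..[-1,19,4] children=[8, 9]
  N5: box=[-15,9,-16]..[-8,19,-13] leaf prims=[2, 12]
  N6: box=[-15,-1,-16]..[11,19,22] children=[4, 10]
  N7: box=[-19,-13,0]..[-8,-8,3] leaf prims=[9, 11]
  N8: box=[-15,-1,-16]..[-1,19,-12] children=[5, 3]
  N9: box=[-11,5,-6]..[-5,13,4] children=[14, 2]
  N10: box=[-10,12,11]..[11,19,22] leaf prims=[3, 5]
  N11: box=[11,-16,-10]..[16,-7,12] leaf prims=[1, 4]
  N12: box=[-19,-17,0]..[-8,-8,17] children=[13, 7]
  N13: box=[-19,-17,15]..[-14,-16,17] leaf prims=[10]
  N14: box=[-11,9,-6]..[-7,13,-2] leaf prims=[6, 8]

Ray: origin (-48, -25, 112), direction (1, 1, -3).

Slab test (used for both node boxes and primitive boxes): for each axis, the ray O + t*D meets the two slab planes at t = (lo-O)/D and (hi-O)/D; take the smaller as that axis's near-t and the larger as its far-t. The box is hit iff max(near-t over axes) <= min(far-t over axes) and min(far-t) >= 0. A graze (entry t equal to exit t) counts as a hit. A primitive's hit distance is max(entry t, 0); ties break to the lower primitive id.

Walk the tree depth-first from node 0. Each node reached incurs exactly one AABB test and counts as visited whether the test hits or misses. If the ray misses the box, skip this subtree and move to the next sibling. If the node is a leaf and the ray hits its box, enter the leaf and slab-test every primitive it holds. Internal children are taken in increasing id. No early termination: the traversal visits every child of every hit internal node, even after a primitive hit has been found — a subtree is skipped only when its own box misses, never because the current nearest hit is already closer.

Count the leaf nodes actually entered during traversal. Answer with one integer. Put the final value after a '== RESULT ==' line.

Trace the traversal:
N0 x:[29,64] y:[8,44] z:[30,128/3] -> hit [30,128/3], descend [1, 6]
  N1 x:[29,64] y:[8,18] z:[95/3,122/3] -> miss, prune
  N6 x:[33,59] y:[24,44] z:[30,128/3] -> hit [33,128/3], descend [4, 10]
    N4 x:[33,47] y:[24,44] z:[36,128/3] -> hit [36,128/3], descend [8, 9]
      N8 x:[33,47] y:[24,44] z:[124/3,128/3] -> hit [124/3,128/3], descend [3, 5]
        N3 x:[43,47] y:[24,29] z:[124/3,128/3] -> miss, prune
        N5 x:[33,40] y:[34,44] z:[125/3,128/3] -> miss, prune
      N9 x:[37,43] y:[30,38] z:[36,118/3] -> hit [37,38], descend [2, 14]
        N2 x:[41,43] y:[30,34] z:[36,110/3] -> miss, prune
        N14 x:[37,41] y:[34,38] z:[38,118/3] -> hit [38,38] leaf, test {P6(miss), P8@t=38}
    N10 x:[38,59] y:[37,44] z:[30,101/3] -> miss, prune

11 AABB tests over nodes [0, 1, 6, 4, 8, 3, 5, 9, 2, 14, 10]; 1 leaf entered; closest P8.

== RESULT ==
1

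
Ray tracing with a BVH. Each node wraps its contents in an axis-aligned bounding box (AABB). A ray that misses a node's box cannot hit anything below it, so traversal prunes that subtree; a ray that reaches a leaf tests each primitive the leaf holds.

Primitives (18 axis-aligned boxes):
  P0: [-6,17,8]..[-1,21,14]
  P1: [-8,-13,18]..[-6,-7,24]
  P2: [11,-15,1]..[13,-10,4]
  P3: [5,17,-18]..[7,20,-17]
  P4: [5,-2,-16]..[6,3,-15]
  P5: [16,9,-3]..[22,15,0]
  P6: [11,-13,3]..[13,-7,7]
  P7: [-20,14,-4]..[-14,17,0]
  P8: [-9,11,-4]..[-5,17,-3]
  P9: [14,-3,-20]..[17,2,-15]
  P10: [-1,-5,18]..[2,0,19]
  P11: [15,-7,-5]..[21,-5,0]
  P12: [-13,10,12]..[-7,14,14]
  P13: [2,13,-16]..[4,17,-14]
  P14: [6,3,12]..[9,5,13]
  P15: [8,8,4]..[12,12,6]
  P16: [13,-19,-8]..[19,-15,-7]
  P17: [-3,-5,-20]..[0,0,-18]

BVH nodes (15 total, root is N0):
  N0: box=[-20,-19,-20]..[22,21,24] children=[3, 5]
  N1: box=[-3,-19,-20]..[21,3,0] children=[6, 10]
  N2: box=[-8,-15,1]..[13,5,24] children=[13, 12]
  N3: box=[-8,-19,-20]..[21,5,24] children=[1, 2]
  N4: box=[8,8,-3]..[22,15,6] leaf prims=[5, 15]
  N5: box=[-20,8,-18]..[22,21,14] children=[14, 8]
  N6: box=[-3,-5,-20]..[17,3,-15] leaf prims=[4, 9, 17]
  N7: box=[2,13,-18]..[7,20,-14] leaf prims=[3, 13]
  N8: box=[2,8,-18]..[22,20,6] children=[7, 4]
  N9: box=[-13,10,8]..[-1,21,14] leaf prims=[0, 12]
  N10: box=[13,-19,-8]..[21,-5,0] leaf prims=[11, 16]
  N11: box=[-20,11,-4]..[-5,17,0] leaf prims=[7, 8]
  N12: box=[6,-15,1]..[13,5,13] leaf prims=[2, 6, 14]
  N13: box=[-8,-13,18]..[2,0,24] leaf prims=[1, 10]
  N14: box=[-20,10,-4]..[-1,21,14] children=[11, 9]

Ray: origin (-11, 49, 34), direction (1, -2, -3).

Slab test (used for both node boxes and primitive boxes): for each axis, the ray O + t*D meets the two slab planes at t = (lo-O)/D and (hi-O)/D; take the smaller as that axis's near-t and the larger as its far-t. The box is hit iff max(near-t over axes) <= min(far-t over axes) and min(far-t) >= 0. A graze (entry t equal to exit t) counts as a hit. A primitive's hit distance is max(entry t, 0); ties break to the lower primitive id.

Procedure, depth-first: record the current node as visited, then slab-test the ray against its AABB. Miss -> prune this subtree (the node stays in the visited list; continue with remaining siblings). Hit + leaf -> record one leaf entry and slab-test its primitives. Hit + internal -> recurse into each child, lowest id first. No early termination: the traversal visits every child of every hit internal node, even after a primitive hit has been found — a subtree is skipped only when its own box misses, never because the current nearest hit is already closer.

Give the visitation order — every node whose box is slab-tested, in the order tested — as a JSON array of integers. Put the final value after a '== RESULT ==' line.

Traverse from the root:
N0 x:[-9,33] y:[14,34] z:[10/3,18] -> hit [14,18], descend [3, 5]
  N3 x:[3,32] y:[22,34] z:[10/3,18] -> miss, prune
  N5 x:[-9,33] y:[14,41/2] z:[20/3,52/3] -> hit [14,52/3], descend [8, 14]
    N8 x:[13,33] y:[29/2,41/2] z:[28/3,52/3] -> hit [29/2,52/3], descend [4, 7]
      N4 x:[19,33] y:[17,41/2] z:[28/3,37/3] -> miss, prune
      N7 x:[13,18] y:[29/2,18] z:[16,52/3] -> hit [16,52/3] leaf, test {P3(miss), P13(miss)}
    N14 x:[-9,10] y:[14,39/2] z:[20/3,38/3] -> miss, prune

Visited [0, 3, 5, 8, 4, 7, 14]. Tests: 7 box, 1 leaf. Nearest: miss.

== RESULT ==
[0, 3, 5, 8, 4, 7, 14]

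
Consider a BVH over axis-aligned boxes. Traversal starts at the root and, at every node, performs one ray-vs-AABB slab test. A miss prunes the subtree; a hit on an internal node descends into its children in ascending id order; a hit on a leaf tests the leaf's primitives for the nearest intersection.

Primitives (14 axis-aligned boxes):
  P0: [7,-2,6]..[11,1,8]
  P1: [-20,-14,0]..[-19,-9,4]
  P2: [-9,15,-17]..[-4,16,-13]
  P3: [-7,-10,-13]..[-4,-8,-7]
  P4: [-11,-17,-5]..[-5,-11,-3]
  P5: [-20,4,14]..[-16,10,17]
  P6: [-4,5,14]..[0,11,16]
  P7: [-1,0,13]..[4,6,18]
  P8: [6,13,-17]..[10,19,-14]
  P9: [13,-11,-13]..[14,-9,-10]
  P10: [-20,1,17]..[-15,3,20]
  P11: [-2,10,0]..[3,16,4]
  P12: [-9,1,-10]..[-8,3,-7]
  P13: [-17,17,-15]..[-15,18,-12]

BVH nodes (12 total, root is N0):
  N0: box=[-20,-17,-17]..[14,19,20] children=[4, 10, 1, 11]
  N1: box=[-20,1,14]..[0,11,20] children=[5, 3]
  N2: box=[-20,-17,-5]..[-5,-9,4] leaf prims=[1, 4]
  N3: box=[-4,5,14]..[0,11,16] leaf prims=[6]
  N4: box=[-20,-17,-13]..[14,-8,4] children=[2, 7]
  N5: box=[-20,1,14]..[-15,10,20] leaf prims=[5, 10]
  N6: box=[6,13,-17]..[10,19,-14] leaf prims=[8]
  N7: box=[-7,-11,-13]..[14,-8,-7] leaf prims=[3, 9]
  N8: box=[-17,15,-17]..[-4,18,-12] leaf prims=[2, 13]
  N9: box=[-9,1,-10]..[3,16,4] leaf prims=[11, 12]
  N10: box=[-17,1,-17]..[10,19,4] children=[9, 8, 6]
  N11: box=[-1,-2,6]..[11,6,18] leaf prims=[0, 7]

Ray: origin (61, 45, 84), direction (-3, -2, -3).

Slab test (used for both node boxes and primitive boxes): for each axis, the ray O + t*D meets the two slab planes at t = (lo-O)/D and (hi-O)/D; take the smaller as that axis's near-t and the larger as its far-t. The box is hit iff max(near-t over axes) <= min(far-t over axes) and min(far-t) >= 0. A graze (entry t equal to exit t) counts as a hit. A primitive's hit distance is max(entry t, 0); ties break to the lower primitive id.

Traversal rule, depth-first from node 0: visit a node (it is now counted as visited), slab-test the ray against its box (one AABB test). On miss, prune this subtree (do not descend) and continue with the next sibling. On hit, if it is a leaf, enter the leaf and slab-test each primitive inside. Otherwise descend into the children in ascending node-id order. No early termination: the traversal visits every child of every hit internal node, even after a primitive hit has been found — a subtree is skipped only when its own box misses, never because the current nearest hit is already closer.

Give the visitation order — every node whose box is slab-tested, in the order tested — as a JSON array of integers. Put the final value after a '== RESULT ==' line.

Walk:
N0 x:[47/3,27] y:[13,31] z:[64/3,101/3] -> hit [64/3,27], descend [1, 4, 10, 11]
  N1 x:[61/3,27] y:[17,22] z:[64/3,70/3] -> hit [64/3,22], descend [3, 5]
    N3 x:[61/3,65/3] y:[17,20] z:[68/3,70/3] -> miss, prune
    N5 x:[76/3,27] y:[35/2,22] z:[64/3,70/3] -> miss, prune
  N4 x:[47/3,27] y:[53/2,31] z:[80/3,97/3] -> hit [80/3,27], descend [2, 7]
    N2 x:[22,27] y:[27,31] z:[80/3,89/3] -> hit [27,27] leaf, test {P1@t=27, P4(miss)}
    N7 x:[47/3,68/3] y:[53/2,28] z:[91/3,97/3] -> miss, prune
  N10 x:[17,26] y:[13,22] z:[80/3,101/3] -> miss, prune
  N11 x:[50/3,62/3] y:[39/2,47/2] z:[22,26] -> miss, prune

Summary -> nodes [0, 1, 3, 5, 4, 2, 7, 10, 11]; box-tests=9; leaf-entries=1; first=P1

== RESULT ==
[0, 1, 3, 5, 4, 2, 7, 10, 11]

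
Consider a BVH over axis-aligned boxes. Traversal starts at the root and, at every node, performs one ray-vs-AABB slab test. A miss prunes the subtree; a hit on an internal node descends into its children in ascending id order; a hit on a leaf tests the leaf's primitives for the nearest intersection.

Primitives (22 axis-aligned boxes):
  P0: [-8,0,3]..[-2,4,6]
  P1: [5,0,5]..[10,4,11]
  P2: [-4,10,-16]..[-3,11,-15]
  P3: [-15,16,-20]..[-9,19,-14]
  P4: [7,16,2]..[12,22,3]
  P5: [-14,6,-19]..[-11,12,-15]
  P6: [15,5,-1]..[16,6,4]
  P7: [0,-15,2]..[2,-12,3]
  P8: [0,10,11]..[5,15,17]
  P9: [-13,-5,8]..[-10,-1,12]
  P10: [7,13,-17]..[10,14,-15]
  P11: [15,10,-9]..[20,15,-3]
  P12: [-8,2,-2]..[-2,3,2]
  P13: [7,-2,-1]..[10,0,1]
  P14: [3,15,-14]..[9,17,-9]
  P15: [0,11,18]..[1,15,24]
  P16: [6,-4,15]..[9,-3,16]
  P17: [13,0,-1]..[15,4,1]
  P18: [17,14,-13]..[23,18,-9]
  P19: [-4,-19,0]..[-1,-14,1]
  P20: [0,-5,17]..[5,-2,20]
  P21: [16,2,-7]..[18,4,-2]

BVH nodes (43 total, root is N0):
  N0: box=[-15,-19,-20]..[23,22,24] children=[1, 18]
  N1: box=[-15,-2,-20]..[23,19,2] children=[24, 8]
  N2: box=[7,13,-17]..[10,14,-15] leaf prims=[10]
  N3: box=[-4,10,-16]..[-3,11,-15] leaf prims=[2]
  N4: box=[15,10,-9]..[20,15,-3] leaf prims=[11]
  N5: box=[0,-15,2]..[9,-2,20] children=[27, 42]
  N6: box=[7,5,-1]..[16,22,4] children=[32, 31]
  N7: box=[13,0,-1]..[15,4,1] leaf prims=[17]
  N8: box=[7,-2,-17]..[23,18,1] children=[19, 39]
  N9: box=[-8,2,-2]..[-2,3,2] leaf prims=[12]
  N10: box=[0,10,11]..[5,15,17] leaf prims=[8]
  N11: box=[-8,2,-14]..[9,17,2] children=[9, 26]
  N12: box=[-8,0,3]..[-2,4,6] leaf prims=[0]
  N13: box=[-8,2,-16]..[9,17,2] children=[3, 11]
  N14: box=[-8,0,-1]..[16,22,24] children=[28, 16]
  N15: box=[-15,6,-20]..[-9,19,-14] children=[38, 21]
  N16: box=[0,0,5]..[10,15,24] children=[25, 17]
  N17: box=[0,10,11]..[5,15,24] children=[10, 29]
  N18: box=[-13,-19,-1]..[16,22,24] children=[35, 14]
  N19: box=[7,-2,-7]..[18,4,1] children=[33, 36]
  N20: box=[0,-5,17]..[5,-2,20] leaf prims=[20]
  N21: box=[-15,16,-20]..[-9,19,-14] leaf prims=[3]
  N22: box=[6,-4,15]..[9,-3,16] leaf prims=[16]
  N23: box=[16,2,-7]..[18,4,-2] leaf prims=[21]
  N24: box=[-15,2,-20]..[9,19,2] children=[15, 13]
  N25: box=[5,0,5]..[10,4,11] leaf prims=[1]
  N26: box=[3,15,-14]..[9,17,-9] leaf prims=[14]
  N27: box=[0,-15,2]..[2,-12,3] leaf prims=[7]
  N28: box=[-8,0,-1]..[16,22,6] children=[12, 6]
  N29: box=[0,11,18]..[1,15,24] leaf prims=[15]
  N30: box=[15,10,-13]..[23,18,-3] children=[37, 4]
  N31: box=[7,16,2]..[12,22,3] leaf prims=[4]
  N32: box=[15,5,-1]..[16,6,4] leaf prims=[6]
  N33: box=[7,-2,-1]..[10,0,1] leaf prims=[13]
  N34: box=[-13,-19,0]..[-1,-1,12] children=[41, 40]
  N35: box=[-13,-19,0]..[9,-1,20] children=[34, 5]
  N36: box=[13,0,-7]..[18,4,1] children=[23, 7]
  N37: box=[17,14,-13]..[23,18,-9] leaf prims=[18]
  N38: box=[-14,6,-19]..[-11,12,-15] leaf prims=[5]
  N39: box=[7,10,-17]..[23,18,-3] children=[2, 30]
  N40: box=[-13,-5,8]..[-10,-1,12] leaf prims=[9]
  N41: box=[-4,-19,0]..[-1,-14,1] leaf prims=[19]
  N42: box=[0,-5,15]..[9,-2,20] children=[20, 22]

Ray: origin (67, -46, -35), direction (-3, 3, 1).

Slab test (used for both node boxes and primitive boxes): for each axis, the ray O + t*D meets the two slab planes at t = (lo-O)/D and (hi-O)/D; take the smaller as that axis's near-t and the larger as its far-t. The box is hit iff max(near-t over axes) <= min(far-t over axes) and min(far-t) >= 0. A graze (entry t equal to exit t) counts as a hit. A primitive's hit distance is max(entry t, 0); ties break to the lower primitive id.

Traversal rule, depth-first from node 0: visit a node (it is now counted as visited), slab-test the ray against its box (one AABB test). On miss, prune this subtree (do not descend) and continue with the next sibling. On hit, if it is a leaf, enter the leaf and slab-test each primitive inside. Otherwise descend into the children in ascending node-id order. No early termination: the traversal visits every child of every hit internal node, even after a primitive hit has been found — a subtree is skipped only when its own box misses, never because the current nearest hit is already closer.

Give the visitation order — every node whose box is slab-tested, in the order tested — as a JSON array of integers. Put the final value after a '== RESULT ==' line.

Traverse from the root:
N0 x:[44/3,82/3] y:[9,68/3] z:[15,59] -> hit [15,68/3], descend [1, 18]
  N1 x:[44/3,82/3] y:[44/3,65/3] z:[15,37] -> hit [15,65/3], descend [8, 24]
    N8 x:[44/3,20] y:[44/3,64/3] z:[18,36] -> hit [18,20], descend [19, 39]
      N19 x:[49/3,20] y:[44/3,50/3] z:[28,36] -> miss, prune
      N39 x:[44/3,20] y:[56/3,64/3] z:[18,32] -> hit [56/3,20], descend [2, 30]
        N2 x:[19,20] y:[59/3,20] z:[18,20] -> hit [59/3,20] leaf, test {P10@t=59/3}
        N30 x:[44/3,52/3] y:[56/3,64/3] z:[22,32] -> miss, prune
    N24 x:[58/3,82/3] y:[16,65/3] z:[15,37] -> hit [58/3,65/3], descend [13, 15]
      N13 x:[58/3,25] y:[16,21] z:[19,37] -> hit [58/3,21], descend [3, 11]
        N3 x:[70/3,71/3] y:[56/3,19] z:[19,20] -> miss, prune
        N11 x:[58/3,25] y:[16,21] z:[21,37] -> hit [21,21], descend [9, 26]
          N9 x:[23,25] y:[16,49/3] z:[33,37] -> miss, prune
          N26 x:[58/3,64/3] y:[61/3,21] z:[21,26] -> hit [21,21] leaf, test {P14@t=21}
      N15 x:[76/3,82/3] y:[52/3,65/3] z:[15,21] -> miss, prune
  N18 x:[17,80/3] y:[9,68/3] z:[34,59] -> miss, prune

15 AABB tests over nodes [0, 1, 8, 19, 39, 2, 30, 24, 13, 3, 11, 9, 26, 15, 18]; 2 leaves entered; closest P10.

== RESULT ==
[0, 1, 8, 19, 39, 2, 30, 24, 13, 3, 11, 9, 26, 15, 18]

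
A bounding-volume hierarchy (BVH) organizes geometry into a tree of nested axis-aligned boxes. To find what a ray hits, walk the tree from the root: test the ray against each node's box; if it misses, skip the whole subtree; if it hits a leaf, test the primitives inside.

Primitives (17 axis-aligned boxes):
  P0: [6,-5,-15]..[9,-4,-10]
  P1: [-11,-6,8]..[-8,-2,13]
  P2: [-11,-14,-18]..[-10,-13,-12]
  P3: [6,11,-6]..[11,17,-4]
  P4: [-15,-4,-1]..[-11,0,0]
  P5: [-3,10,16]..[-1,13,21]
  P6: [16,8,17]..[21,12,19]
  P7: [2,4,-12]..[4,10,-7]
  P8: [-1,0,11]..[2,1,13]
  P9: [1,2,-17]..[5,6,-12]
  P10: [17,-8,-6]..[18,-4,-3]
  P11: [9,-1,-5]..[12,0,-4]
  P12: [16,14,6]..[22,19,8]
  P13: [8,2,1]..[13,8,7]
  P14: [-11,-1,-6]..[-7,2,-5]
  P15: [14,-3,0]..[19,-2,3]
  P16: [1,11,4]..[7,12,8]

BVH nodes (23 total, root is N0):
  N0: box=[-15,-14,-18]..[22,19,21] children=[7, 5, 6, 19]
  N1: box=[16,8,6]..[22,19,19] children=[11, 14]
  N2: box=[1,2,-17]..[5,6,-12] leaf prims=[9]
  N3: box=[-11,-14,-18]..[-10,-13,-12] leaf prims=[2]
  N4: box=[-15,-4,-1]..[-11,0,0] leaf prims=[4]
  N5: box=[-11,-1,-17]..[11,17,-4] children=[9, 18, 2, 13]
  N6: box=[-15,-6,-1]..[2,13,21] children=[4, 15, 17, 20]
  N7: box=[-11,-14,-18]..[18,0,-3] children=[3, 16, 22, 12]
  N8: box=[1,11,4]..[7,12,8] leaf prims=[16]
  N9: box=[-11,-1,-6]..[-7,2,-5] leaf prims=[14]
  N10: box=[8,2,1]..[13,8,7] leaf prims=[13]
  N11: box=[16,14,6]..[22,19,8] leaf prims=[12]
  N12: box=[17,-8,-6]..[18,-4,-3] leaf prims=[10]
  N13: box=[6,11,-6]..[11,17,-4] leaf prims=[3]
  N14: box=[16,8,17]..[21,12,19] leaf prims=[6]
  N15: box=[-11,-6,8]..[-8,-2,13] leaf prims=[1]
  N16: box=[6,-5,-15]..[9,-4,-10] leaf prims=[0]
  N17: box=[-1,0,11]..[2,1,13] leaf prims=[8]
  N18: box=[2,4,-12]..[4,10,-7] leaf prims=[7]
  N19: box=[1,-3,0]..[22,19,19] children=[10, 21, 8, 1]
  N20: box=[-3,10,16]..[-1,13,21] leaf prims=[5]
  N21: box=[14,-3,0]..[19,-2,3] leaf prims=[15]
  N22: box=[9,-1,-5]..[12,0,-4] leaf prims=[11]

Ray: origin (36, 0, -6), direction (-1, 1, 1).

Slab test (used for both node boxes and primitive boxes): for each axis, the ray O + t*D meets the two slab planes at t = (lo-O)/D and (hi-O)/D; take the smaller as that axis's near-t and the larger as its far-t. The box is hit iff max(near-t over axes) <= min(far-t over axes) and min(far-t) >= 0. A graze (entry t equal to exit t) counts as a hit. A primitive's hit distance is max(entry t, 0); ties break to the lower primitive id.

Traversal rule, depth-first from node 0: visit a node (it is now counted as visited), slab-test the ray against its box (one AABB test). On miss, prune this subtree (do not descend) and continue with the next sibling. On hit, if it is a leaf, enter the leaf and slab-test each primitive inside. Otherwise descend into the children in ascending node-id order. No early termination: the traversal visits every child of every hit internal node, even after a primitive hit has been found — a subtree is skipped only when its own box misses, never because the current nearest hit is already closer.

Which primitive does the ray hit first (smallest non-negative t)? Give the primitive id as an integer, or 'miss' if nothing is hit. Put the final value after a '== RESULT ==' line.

Walk:
N0 x:[14,51] y:[-14,19] z:[-12,27] -> hit [14,19], descend [5, 6, 7, 19]
  N5 x:[25,47] y:[-1,17] z:[-11,2] -> miss, prune
  N6 x:[34,51] y:[-6,13] z:[5,27] -> miss, prune
  N7 x:[18,47] y:[-14,0] z:[-12,3] -> miss, prune
  N19 x:[14,35] y:[-3,19] z:[6,25] -> hit [14,19], descend [1, 8, 10, 21]
    N1 x:[14,20] y:[8,19] z:[12,25] -> hit [14,19], descend [11, 14]
      N11 x:[14,20] y:[14,19] z:[12,14] -> hit [14,14] leaf, test {P12@t=14}
      N14 x:[15,20] y:[8,12] z:[23,25] -> miss, prune
    N8 x:[29,35] y:[11,12] z:[10,14] -> miss, prune
    N10 x:[23,28] y:[2,8] z:[7,13] -> miss, prune
    N21 x:[17,22] y:[-3,-2] z:[6,9] -> miss, prune

Summary -> nodes [0, 5, 6, 7, 19, 1, 11, 14, 8, 10, 21]; box-tests=11; leaf-entries=1; first=P12

== RESULT ==
12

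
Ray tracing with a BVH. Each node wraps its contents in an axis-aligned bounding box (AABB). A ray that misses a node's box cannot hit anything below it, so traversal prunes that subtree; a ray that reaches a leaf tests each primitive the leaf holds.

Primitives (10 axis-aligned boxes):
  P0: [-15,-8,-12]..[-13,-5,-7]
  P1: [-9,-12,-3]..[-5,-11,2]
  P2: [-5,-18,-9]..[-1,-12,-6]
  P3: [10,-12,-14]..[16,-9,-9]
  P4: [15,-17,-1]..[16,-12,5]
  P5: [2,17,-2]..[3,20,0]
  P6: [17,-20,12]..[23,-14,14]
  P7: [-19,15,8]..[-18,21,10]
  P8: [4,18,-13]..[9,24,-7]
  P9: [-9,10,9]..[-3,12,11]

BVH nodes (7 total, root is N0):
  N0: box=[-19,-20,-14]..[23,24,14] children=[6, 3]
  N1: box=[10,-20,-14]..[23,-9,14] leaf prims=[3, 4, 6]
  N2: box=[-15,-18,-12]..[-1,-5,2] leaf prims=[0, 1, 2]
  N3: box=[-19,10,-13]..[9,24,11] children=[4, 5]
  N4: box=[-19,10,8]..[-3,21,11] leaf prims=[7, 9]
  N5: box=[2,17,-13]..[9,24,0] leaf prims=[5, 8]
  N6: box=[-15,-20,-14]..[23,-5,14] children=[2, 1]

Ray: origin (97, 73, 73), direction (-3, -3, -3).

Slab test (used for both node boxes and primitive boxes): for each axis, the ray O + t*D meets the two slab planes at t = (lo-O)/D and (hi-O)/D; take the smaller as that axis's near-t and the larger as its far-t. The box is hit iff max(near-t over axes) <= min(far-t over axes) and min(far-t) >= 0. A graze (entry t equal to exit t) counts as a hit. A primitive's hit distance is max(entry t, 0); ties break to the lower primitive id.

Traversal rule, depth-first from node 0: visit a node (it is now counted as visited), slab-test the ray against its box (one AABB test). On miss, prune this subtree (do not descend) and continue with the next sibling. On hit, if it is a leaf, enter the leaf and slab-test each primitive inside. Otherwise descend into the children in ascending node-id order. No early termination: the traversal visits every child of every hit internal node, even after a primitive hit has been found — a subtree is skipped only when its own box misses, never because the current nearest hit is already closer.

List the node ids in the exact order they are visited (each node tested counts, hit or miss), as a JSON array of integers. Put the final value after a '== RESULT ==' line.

Traverse from the root:
N0 x:[74/3,116/3] y:[49/3,31] z:[59/3,29] -> hit [74/3,29], descend [3, 6]
  N3 x:[88/3,116/3] y:[49/3,21] z:[62/3,86/3] -> miss, prune
  N6 x:[74/3,112/3] y:[26,31] z:[59/3,29] -> hit [26,29], descend [1, 2]
    N1 x:[74/3,29] y:[82/3,31] z:[59/3,29] -> hit [82/3,29] leaf, test {P3@t=82/3, P4(miss), P6(miss)}
    N2 x:[98/3,112/3] y:[26,91/3] z:[71/3,85/3] -> miss, prune

order=[0, 3, 6, 1, 2]  |boxes|=5  |leaves|=1  hit=P3

== RESULT ==
[0, 3, 6, 1, 2]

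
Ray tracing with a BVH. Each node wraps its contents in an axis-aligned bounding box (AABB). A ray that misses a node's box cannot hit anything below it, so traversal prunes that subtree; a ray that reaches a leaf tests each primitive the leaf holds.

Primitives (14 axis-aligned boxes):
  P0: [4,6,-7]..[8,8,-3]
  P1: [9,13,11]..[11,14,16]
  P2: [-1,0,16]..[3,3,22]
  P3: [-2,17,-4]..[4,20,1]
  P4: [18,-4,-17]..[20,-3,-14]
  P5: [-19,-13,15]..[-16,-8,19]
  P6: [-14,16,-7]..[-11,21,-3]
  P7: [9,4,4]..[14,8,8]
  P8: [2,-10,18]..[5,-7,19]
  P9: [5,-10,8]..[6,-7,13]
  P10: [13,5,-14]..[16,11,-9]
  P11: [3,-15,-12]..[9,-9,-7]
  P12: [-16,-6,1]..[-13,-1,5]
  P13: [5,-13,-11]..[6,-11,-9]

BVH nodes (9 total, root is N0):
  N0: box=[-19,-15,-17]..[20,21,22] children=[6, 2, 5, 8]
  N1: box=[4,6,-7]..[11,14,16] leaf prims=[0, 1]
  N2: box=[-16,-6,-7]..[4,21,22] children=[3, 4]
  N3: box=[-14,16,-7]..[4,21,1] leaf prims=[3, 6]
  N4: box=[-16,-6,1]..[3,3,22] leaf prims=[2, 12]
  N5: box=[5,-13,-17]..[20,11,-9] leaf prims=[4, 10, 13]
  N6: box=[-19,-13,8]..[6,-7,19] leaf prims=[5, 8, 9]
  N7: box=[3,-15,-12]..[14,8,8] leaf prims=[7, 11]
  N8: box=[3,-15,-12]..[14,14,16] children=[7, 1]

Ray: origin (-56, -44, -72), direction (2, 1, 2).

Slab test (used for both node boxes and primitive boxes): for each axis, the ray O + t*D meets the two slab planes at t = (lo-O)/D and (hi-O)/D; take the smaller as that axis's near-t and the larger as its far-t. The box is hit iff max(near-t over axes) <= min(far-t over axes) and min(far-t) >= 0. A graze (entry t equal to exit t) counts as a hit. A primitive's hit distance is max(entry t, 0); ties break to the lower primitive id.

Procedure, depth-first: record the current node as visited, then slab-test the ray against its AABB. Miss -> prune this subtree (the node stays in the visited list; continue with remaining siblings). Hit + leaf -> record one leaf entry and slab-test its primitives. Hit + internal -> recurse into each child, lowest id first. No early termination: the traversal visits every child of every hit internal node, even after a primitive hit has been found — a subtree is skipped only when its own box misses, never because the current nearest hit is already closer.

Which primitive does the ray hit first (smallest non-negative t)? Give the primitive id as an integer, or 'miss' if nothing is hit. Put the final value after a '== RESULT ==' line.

Walk:
N0 x:[37/2,38] y:[29,65] z:[55/2,47] -> hit [29,38], descend [2, 5, 6, 8]
  N2 x:[20,30] y:[38,65] z:[65/2,47] -> miss, prune
  N5 x:[61/2,38] y:[31,55] z:[55/2,63/2] -> hit [31,63/2] leaf, test {P4(miss), P10(miss), P13@t=31}
  N6 x:[37/2,31] y:[31,37] z:[40,91/2] -> miss, prune
  N8 x:[59/2,35] y:[29,58] z:[30,44] -> hit [30,35], descend [1, 7]
    N1 x:[30,67/2] y:[50,58] z:[65/2,44] -> miss, prune
    N7 x:[59/2,35] y:[29,52] z:[30,40] -> hit [30,35] leaf, test {P7(miss), P11@t=30}

Summary -> nodes [0, 2, 5, 6, 8, 1, 7]; box-tests=7; leaf-entries=2; first=P11

== RESULT ==
11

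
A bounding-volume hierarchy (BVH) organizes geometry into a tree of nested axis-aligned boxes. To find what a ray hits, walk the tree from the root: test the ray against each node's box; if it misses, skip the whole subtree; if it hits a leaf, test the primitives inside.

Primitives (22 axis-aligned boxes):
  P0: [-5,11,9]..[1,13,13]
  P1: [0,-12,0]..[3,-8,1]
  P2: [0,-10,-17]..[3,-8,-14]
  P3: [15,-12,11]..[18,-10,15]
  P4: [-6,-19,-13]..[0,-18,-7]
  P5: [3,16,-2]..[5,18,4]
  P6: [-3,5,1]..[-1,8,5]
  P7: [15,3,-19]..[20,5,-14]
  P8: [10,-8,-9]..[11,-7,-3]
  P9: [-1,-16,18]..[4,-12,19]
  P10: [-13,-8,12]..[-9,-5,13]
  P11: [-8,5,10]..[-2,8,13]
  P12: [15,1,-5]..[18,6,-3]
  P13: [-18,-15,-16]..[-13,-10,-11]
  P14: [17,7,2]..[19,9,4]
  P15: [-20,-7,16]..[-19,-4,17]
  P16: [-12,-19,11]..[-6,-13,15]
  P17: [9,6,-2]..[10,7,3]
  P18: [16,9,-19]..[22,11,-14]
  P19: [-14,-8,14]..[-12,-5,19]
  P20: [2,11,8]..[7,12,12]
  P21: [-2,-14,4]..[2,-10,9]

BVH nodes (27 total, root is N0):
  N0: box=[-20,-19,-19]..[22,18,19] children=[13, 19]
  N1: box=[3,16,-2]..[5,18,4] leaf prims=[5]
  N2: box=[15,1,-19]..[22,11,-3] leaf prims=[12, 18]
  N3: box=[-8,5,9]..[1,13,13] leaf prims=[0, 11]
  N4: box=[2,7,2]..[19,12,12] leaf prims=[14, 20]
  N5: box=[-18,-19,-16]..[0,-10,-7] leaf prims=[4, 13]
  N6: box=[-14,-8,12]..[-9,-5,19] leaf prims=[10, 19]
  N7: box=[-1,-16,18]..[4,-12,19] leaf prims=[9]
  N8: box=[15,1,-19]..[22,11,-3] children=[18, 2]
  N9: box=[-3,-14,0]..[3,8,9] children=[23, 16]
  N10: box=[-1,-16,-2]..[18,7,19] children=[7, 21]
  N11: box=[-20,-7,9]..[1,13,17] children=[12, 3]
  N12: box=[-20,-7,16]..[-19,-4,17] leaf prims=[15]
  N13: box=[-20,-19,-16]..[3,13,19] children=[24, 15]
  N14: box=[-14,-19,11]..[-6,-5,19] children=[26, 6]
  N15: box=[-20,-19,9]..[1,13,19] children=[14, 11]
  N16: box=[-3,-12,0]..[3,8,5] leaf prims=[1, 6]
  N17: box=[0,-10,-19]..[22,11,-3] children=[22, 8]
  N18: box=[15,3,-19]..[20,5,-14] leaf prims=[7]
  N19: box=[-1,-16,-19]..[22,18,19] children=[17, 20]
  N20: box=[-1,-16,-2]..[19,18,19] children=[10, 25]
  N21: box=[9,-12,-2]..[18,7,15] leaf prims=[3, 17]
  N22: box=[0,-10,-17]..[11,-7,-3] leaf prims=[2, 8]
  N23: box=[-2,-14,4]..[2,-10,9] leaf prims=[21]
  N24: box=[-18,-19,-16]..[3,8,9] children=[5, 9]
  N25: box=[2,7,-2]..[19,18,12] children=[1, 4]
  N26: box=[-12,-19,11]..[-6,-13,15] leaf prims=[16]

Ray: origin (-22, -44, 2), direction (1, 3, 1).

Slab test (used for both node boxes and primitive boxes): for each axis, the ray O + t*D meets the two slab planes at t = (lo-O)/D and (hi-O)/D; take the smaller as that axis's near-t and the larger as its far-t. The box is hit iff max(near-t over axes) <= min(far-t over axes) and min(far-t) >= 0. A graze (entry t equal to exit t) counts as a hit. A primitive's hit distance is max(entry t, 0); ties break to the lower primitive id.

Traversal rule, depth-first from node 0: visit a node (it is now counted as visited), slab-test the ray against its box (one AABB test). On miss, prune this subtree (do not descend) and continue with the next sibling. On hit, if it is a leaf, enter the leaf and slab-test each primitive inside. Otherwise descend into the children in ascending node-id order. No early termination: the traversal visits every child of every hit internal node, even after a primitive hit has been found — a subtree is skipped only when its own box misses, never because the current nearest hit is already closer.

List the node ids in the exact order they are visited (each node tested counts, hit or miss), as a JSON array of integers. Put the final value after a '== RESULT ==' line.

Walk:
N0 x:[2,44] y:[25/3,62/3] z:[-21,17] -> hit [25/3,17], descend [13, 19]
  N13 x:[2,25] y:[25/3,19] z:[-18,17] -> hit [25/3,17], descend [15, 24]
    N15 x:[2,23] y:[25/3,19] z:[7,17] -> hit [25/3,17], descend [11, 14]
      N11 x:[2,23] y:[37/3,19] z:[7,15] -> hit [37/3,15], descend [3, 12]
        N3 x:[14,23] y:[49/3,19] z:[7,11] -> miss, prune
        N12 x:[2,3] y:[37/3,40/3] z:[14,15] -> miss, prune
      N14 x:[8,16] y:[25/3,13] z:[9,17] -> hit [9,13], descend [6, 26]
        N6 x:[8,13] y:[12,13] z:[10,17] -> hit [12,13] leaf, test {P10(miss), P19(miss)}
        N26 x:[10,16] y:[25/3,31/3] z:[9,13] -> hit [10,31/3] leaf, test {P16@t=10}
    N24 x:[4,25] y:[25/3,52/3] z:[-18,7] -> miss, prune
  N19 x:[21,44] y:[28/3,62/3] z:[-21,17] -> miss, prune

11 AABB tests over nodes [0, 13, 15, 11, 3, 12, 14, 6, 26, 24, 19]; 2 leaves entered; closest P16.

== RESULT ==
[0, 13, 15, 11, 3, 12, 14, 6, 26, 24, 19]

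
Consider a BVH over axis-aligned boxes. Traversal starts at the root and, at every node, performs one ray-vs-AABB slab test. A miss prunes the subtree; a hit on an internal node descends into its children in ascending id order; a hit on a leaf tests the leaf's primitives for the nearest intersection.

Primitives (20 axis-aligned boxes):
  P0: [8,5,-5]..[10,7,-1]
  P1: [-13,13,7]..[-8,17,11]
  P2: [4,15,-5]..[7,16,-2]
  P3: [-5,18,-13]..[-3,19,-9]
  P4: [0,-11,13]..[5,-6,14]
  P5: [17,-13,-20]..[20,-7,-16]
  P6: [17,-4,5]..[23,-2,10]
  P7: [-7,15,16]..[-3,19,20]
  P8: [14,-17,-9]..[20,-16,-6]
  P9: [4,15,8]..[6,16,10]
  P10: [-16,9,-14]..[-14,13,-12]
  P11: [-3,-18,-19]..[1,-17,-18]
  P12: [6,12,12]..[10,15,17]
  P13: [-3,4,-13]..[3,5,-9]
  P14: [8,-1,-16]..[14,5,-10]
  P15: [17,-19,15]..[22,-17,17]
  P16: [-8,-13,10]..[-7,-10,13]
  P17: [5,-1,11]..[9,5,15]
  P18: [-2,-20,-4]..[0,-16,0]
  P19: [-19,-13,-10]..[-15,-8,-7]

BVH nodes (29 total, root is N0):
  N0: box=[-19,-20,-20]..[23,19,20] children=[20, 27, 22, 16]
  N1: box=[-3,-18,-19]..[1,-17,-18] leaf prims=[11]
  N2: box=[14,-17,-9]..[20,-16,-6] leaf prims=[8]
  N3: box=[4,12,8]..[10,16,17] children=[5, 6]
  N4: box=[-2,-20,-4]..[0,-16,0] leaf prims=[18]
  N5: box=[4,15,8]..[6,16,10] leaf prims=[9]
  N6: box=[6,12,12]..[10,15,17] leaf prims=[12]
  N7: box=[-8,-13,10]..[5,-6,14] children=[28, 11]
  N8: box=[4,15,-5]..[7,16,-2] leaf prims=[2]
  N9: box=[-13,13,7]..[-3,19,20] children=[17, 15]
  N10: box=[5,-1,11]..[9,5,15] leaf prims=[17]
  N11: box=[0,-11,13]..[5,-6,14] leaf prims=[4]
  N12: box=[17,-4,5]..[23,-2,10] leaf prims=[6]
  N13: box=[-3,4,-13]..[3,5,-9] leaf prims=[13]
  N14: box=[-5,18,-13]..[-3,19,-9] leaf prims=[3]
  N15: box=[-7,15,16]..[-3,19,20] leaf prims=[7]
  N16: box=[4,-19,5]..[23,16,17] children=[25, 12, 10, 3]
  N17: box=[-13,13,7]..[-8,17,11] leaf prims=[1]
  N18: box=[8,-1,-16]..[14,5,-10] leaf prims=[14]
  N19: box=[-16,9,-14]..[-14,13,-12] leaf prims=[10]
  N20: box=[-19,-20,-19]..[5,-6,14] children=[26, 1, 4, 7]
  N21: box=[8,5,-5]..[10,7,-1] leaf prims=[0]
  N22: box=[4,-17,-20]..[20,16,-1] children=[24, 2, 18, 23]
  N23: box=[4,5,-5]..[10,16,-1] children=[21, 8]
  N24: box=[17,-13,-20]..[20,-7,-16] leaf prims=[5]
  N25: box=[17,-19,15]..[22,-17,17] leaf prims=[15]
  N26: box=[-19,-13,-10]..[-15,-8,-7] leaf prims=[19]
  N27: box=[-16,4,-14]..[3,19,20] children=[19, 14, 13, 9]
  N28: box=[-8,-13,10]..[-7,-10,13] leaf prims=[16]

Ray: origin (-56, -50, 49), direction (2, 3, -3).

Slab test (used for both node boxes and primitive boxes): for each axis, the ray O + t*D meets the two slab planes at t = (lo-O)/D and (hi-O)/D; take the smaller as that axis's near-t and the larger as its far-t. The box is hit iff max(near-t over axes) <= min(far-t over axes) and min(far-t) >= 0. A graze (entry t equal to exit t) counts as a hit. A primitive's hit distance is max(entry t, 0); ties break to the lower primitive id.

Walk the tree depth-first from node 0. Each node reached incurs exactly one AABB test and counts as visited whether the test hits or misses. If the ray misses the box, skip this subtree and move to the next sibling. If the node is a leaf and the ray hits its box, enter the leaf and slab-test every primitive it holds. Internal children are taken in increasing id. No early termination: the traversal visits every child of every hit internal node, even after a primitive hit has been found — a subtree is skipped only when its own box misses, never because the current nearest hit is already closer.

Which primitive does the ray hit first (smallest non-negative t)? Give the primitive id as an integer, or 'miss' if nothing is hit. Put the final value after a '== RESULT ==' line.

Traverse from the root:
N0 x:[37/2,79/2] y:[10,23] z:[29/3,23] -> hit [37/2,23], descend [16, 20, 22, 27]
  N16 x:[30,79/2] y:[31/3,22] z:[32/3,44/3] -> miss, prune
  N20 x:[37/2,61/2] y:[10,44/3] z:[35/3,68/3] -> miss, prune
  N22 x:[30,38] y:[11,22] z:[50/3,23] -> miss, prune
  N27 x:[20,59/2] y:[18,23] z:[29/3,21] -> hit [20,21], descend [9, 13, 14, 19]
    N9 x:[43/2,53/2] y:[21,23] z:[29/3,14] -> miss, prune
    N13 x:[53/2,59/2] y:[18,55/3] z:[58/3,62/3] -> miss, prune
    N14 x:[51/2,53/2] y:[68/3,23] z:[58/3,62/3] -> miss, prune
    N19 x:[20,21] y:[59/3,21] z:[61/3,21] -> hit [61/3,21] leaf, test {P10@t=61/3}

Visited [0, 16, 20, 22, 27, 9, 13, 14, 19]. Tests: 9 box, 1 leaf. Nearest: P10.

== RESULT ==
10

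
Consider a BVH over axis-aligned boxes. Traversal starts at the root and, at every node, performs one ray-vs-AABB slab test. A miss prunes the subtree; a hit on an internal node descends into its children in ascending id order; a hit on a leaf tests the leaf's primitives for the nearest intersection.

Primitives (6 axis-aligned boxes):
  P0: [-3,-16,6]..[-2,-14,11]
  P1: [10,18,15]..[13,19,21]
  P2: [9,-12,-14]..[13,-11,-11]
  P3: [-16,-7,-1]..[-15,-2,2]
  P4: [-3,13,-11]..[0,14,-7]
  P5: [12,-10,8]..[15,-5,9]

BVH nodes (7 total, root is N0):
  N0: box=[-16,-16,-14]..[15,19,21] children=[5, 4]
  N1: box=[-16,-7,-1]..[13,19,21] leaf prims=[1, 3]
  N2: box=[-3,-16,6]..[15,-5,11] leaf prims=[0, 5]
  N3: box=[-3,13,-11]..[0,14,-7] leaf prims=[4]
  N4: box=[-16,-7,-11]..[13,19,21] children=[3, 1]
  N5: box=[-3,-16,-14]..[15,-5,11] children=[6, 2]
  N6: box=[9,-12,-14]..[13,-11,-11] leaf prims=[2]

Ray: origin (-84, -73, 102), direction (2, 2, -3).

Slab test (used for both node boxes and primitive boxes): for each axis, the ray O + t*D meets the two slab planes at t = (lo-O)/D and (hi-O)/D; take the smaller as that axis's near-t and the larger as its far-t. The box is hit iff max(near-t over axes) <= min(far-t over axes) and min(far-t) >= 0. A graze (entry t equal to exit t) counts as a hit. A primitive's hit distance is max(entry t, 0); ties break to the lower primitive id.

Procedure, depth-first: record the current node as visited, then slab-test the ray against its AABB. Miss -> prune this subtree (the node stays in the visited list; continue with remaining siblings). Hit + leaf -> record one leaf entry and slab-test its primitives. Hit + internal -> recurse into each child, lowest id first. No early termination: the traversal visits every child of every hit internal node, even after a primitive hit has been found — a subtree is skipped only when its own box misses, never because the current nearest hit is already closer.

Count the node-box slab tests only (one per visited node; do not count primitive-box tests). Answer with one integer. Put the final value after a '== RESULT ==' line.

Walk:
N0 x:[34,99/2] y:[57/2,46] z:[27,116/3] -> hit [34,116/3], descend [4, 5]
  N4 x:[34,97/2] y:[33,46] z:[27,113/3] -> hit [34,113/3], descend [1, 3]
    N1 x:[34,97/2] y:[33,46] z:[27,103/3] -> hit [34,103/3] leaf, test {P1(miss), P3@t=34}
    N3 x:[81/2,42] y:[43,87/2] z:[109/3,113/3] -> miss, prune
  N5 x:[81/2,99/2] y:[57/2,34] z:[91/3,116/3] -> miss, prune

order=[0, 4, 1, 3, 5]  |boxes|=5  |leaves|=1  hit=P3

== RESULT ==
5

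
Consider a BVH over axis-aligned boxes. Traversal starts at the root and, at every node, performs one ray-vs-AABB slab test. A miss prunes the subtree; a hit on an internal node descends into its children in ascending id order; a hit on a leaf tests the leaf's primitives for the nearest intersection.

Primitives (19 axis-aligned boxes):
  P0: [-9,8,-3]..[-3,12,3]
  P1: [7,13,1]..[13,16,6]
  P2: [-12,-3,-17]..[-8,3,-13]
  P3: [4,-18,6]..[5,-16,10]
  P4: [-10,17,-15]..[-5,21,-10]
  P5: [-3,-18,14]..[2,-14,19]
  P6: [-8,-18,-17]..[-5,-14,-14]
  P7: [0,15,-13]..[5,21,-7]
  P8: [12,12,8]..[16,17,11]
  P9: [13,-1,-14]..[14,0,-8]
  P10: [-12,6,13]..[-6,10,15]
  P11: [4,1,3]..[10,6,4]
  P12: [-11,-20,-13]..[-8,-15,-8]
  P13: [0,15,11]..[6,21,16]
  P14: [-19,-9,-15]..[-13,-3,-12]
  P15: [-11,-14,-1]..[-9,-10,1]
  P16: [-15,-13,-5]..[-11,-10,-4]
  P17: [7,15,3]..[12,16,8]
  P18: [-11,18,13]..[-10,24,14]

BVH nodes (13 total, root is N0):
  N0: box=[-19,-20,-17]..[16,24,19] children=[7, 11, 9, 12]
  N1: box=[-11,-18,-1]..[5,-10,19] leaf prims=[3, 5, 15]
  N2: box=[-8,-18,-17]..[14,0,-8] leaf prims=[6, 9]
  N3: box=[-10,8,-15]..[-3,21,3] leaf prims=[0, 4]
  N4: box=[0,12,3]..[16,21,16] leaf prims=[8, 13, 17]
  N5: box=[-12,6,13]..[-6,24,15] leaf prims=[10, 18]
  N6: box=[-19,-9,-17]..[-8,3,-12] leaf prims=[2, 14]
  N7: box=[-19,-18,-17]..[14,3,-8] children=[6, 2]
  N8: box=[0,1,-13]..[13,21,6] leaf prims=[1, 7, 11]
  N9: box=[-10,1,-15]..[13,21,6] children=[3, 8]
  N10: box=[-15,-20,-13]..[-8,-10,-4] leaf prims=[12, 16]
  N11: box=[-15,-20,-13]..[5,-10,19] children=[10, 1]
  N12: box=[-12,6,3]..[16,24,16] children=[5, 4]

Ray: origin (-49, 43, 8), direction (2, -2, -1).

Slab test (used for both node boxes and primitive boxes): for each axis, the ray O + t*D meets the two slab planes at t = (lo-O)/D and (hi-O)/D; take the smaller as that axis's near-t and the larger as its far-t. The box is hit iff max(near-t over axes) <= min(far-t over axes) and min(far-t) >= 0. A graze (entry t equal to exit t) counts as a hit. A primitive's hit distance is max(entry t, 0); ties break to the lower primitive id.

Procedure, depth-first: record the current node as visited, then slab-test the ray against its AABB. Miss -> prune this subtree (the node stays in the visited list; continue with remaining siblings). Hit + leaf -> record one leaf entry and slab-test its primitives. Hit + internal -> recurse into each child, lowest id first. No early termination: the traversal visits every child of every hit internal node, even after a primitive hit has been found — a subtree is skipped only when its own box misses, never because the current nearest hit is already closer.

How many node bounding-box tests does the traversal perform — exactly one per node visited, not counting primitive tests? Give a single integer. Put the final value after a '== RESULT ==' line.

Trace the traversal:
N0 x:[15,65/2] y:[19/2,63/2] z:[-11,25] -> hit [15,25], descend [7, 9, 11, 12]
  N7 x:[15,63/2] y:[20,61/2] z:[16,25] -> hit [20,25], descend [2, 6]
    N2 x:[41/2,63/2] y:[43/2,61/2] z:[16,25] -> hit [43/2,25] leaf, test {P6(miss), P9(miss)}
    N6 x:[15,41/2] y:[20,26] z:[20,25] -> hit [20,41/2] leaf, test {P2(miss), P14(miss)}
  N9 x:[39/2,31] y:[11,21] z:[2,23] -> hit [39/2,21], descend [3, 8]
    N3 x:[39/2,23] y:[11,35/2] z:[5,23] -> miss, prune
    N8 x:[49/2,31] y:[11,21] z:[2,21] -> miss, prune
  N11 x:[17,27] y:[53/2,63/2] z:[-11,21] -> miss, prune
  N12 x:[37/2,65/2] y:[19/2,37/2] z:[-8,5] -> miss, prune

Summary -> nodes [0, 7, 2, 6, 9, 3, 8, 11, 12]; box-tests=9; leaf-entries=2; first=miss

== RESULT ==
9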